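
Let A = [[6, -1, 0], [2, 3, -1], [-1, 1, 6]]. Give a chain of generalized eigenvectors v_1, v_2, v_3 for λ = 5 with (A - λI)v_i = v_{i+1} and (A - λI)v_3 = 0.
We seek v_1 ∈ ker((A - 5I)^3) \ ker((A - 5I)^2), then set v_{i+1} = (A - 5I) v_i.

One such chain is v_1 = [[0, 1, 0]]^T, v_2 = [[-1, -2, 1]]^T, v_3 = [[1, 1, 0]]^T. Check: (A - 5I) v_3 = [[0, 0, 0]]^T = 0.

v_1 = [[0, 1, 0]]^T, v_2 = [[-1, -2, 1]]^T, v_3 = [[1, 1, 0]]^T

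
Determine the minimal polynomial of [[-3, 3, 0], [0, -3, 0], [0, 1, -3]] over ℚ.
m_A(x) = (x + 3)^2

The characteristic polynomial factors as (x + 3)^3. The minimal polynomial is ∏(x - λ)^{k_λ} where k_λ is the size of the largest Jordan block at λ.

For λ = -3: rank(A + 3I) = 1, and the largest Jordan block has size 2 (the smallest k with rank((A + 3I)^k) = rank((A + 3I)^(k+1))).

So m_A(x) = (x + 3)^2.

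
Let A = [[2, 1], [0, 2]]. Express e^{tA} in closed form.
e^{tA} = [[e^{2*t}, t*e^{2*t}], [0, e^{2*t}]]

A has Jordan form J = [[2, 1], [0, 2]] with A = PJP^{-1}, so e^{tA} = P e^{tJ} P^{-1}.

For a Jordan block J_k(λ), e^{tJ_k(λ)} = e^{λt} · (I + tN + t^2 N^2/2! + ... + t^{k-1} N^{k-1}/(k-1)!) where N is the nilpotent superdiagonal part.

Assembling the blocks and conjugating back gives the entries of e^{tA} as shown above.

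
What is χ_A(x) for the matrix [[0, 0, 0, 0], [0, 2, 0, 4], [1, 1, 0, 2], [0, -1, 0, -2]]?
xI - A = [[x, 0, 0, 0], [0, x - 2, 0, -4], [-1, -1, x, -2], [0, 1, 0, x + 2]].

Expanding det(xI - A) along the first row:
det(xI - A) = + (x)·det([[x - 2, 0, -4], [-1, x, -2], [1, 0, x + 2]]) - (0)·det([[0, 0, -4], [-1, x, -2], [0, 0, x + 2]]) + (0)·det([[0, x - 2, -4], [-1, -1, -2], [0, 1, x + 2]]) - (0)·det([[0, x - 2, 0], [-1, -1, x], [0, 1, 0]]).

Evaluating gives χ_A(x) = x^4.

χ_A(x) = x^4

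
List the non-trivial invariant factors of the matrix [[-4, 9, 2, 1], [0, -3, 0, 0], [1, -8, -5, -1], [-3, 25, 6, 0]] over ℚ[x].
The Jordan structure of A has elementary divisors (x + 3)^2, (x + 3)^2. Arranging the block sizes at each eigenvalue in decreasing order and taking row products gives the invariant factors.

Invariant factors (smallest first, each dividing the next): (x + 3)^2, (x + 3)^2.

Check: the last factor (x + 3)^2 is the minimal polynomial, and the product (x + 3)^4 is the characteristic polynomial.

(x + 3)^2, (x + 3)^2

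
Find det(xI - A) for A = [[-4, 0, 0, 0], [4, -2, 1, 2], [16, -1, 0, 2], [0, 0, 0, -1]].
xI - A = [[x + 4, 0, 0, 0], [-4, x + 2, -1, -2], [-16, 1, x, -2], [0, 0, 0, x + 1]].

Expanding det(xI - A) along the first row:
det(xI - A) = + (x + 4)·det([[x + 2, -1, -2], [1, x, -2], [0, 0, x + 1]]) - (0)·det([[-4, -1, -2], [-16, x, -2], [0, 0, x + 1]]) + (0)·det([[-4, x + 2, -2], [-16, 1, -2], [0, 0, x + 1]]) - (0)·det([[-4, x + 2, -1], [-16, 1, x], [0, 0, 0]]).

Evaluating gives χ_A(x) = x^4 + 7x^3 + 15x^2 + 13x + 4 = (x + 1)^3(x + 4).

χ_A(x) = (x + 1)^3(x + 4)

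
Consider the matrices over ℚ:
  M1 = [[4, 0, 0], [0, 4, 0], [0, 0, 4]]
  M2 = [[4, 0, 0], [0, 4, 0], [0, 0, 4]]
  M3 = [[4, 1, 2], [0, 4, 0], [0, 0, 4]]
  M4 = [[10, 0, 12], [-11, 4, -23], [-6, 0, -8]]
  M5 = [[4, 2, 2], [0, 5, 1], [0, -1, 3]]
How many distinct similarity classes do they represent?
Characteristic polynomials: χ_{M1} = (x - 4)^3, χ_{M2} = (x - 4)^3, χ_{M3} = (x - 4)^3, χ_{M4} = (x - 4)^2(x + 2), χ_{M5} = (x - 4)^3.

{M1, M2}: invariant factors x - 4, x - 4, x - 4.

{M3, M5}: invariant factors x - 4, (x - 4)^2.

{M4}: invariant factors (x - 4)^2(x + 2).

Matrices are similar if and only if their invariant-factor lists agree; the partition into similarity classes is {M1, M2}, {M3, M5}, {M4}.

3 classes: {M1, M2}, {M3, M5}, {M4}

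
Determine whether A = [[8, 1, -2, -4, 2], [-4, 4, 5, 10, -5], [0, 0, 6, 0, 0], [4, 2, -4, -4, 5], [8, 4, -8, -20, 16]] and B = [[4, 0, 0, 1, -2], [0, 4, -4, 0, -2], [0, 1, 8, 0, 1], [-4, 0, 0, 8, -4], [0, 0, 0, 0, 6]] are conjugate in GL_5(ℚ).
No.

Both have characteristic polynomial (x - 6)^5, but the minimal polynomial of A is (x - 6)^3 while the minimal polynomial of B is (x - 6)^2. The minimal polynomial is a similarity invariant, so A and B are not similar.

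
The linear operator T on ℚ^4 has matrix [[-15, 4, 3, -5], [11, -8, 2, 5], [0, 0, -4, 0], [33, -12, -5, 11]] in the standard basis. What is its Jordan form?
J = [[-4, 1, 0, 0], [0, -4, 0, 0], [0, 0, -4, 1], [0, 0, 0, -4]]

The characteristic polynomial is det(xI - A) = (x + 4)^4, so the eigenvalues are -4 (algebraic multiplicity 4).

For λ = -4: rank(A + 4I) = 2, rank((A + 4I)^2) = 0. The eigenspace has dimension 4 - 2 = 2, so there are 2 Jordan blocks; the rank sequence gives block sizes [2, 2].

Assembling the blocks gives the Jordan form J above.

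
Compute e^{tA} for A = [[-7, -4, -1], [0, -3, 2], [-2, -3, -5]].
A has Jordan form J = [[-5, 1, 0], [0, -5, 1], [0, 0, -5]] with A = PJP^{-1}, so e^{tA} = P e^{tJ} P^{-1}.

For a Jordan block J_k(λ), e^{tJ_k(λ)} = e^{λt} · (I + tN + t^2 N^2/2! + ... + t^{k-1} N^{k-1}/(k-1)!) where N is the nilpotent superdiagonal part.

Assembling the blocks and conjugating back gives the entries of e^{tA} as shown above.

e^{tA} = [[(3*t^2 - 2*t + 1)*e^{-5*t}, t*(3*t - 8)*e^{-5*t}/2, -t*(3*t + 1)*e^{-5*t}], [-2*t^2*e^{-5*t}, (-t^2 + 2*t + 1)*e^{-5*t}, 2*t*(t + 1)*e^{-5*t}], [2*t*(t - 1)*e^{-5*t}, t*(t - 3)*e^{-5*t}, (1 - 2*t^2)*e^{-5*t}]]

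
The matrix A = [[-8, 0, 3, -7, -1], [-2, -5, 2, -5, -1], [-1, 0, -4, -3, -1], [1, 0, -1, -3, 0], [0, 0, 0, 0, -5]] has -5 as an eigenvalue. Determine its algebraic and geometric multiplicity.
The characteristic polynomial is (x + 5)^5, so the factor x + 5 appears with exponent 5: the algebraic multiplicity is 5.

rank(A + 5I) = 2, so the eigenspace has dimension 5 - 2 = 3: the geometric multiplicity is 3.

Since 3 < 5, A is not diagonalizable.

algebraic multiplicity 5, geometric multiplicity 3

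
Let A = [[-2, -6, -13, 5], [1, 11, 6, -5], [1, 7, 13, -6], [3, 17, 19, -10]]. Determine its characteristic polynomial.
xI - A = [[x + 2, 6, 13, -5], [-1, x - 11, -6, 5], [-1, -7, x - 13, 6], [-3, -17, -19, x + 10]].

Expanding det(xI - A) along the first row:
det(xI - A) = + (x + 2)·det([[x - 11, -6, 5], [-7, x - 13, 6], [-17, -19, x + 10]]) - (6)·det([[-1, -6, 5], [-1, x - 13, 6], [-3, -19, x + 10]]) + (13)·det([[-1, x - 11, 5], [-1, -7, 6], [-3, -17, x + 10]]) - (-5)·det([[-1, x - 11, -6], [-1, -7, x - 13], [-3, -17, -19]]).

Evaluating gives χ_A(x) = x^4 - 12x^3 + 36x^2 = x^2(x - 6)^2.

χ_A(x) = x^2(x - 6)^2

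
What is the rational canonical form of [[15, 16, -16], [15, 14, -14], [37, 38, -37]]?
R = [[0, 0, -30], [1, 0, -21], [0, 1, -8]]

The invariant factors of A (the non-unit diagonal entries of the Smith normal form of xI - A over ℚ[x]) are (x + 5)(x^2 + 3x + 6), each dividing the next. The characteristic polynomial is their product, (x + 5)(x^2 + 3x + 6).

The rational canonical form is the block-diagonal matrix of companion matrices C(f_i):
R = [[0, 0, -30], [1, 0, -21], [0, 1, -8]].

Note the characteristic polynomial does not split into linear factors over ℚ, so A has no Jordan form over ℚ; the rational canonical form exists over any field.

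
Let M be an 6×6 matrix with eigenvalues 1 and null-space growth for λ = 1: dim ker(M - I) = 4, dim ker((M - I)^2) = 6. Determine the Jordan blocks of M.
λ = 1: successive nullity increments [4, 2] count blocks of size ≥ k; block sizes are [2, 2, 1, 1].

Jordan blocks: (1, 2), (1, 2), (1, 1), (1, 1)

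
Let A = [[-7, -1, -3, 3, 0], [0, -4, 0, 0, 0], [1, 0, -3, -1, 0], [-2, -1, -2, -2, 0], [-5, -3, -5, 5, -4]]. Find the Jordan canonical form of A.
J = [[-4, 1, 0, 0, 0], [0, -4, 0, 0, 0], [0, 0, -4, 1, 0], [0, 0, 0, -4, 0], [0, 0, 0, 0, -4]]

The characteristic polynomial is det(xI - A) = (x + 4)^5, so the eigenvalues are -4 (algebraic multiplicity 5).

For λ = -4: rank(A + 4I) = 2, rank((A + 4I)^2) = 0. The eigenspace has dimension 5 - 2 = 3, so there are 3 Jordan blocks; the rank sequence gives block sizes [2, 2, 1].

Assembling the blocks gives the Jordan form J above.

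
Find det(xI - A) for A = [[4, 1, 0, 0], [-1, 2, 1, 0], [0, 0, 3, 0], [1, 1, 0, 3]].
xI - A = [[x - 4, -1, 0, 0], [1, x - 2, -1, 0], [0, 0, x - 3, 0], [-1, -1, 0, x - 3]].

Expanding det(xI - A) along the first row:
det(xI - A) = + (x - 4)·det([[x - 2, -1, 0], [0, x - 3, 0], [-1, 0, x - 3]]) - (-1)·det([[1, -1, 0], [0, x - 3, 0], [-1, 0, x - 3]]) + (0)·det([[1, x - 2, 0], [0, 0, 0], [-1, -1, x - 3]]) - (0)·det([[1, x - 2, -1], [0, 0, x - 3], [-1, -1, 0]]).

Evaluating gives χ_A(x) = x^4 - 12x^3 + 54x^2 - 108x + 81 = (x - 3)^4.

χ_A(x) = (x - 3)^4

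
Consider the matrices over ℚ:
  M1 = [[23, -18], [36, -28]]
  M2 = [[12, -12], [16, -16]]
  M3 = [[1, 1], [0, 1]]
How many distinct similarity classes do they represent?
Characteristic polynomials: χ_{M1} = (x + 1)(x + 4), χ_{M2} = x(x + 4), χ_{M3} = (x - 1)^2.

{M1}: invariant factors (x + 1)(x + 4).

{M2}: invariant factors x(x + 4).

{M3}: invariant factors (x - 1)^2.

Matrices are similar if and only if their invariant-factor lists agree; the partition into similarity classes is {M1}, {M2}, {M3}.

3 classes: {M1}, {M2}, {M3}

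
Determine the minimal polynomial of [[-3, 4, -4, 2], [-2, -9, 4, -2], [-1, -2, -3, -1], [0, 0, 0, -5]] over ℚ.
The characteristic polynomial factors as (x + 5)^4. The minimal polynomial is ∏(x - λ)^{k_λ} where k_λ is the size of the largest Jordan block at λ.

For λ = -5: rank(A + 5I) = 1, and the largest Jordan block has size 2 (the smallest k with rank((A + 5I)^k) = rank((A + 5I)^(k+1))).

So m_A(x) = (x + 5)^2.

m_A(x) = (x + 5)^2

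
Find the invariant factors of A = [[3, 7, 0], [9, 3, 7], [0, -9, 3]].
The Jordan structure of A has elementary divisors (x - 3)^3. Arranging the block sizes at each eigenvalue in decreasing order and taking row products gives the invariant factors.

Invariant factors (smallest first, each dividing the next): (x - 3)^3.

Check: the last factor (x - 3)^3 is the minimal polynomial, and the product (x - 3)^3 is the characteristic polynomial.

(x - 3)^3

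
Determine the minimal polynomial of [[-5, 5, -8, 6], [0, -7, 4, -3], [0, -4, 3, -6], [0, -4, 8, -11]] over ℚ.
m_A(x) = (x + 5)^3

The characteristic polynomial factors as (x + 5)^4. The minimal polynomial is ∏(x - λ)^{k_λ} where k_λ is the size of the largest Jordan block at λ.

For λ = -5: rank(A + 5I) = 2, and the largest Jordan block has size 3 (the smallest k with rank((A + 5I)^k) = rank((A + 5I)^(k+1))).

So m_A(x) = (x + 5)^3.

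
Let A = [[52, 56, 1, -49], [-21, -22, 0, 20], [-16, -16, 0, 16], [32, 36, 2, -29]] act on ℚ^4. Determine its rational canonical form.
The invariant factors of A (the non-unit diagonal entries of the Smith normal form of xI - A over ℚ[x]) are (x - 4)(x + 1)(x^2 + 2x + 4), each dividing the next. The characteristic polynomial is their product, (x - 4)(x + 1)(x^2 + 2x + 4).

The rational canonical form is the block-diagonal matrix of companion matrices C(f_i):
R = [[0, 0, 0, 16], [1, 0, 0, 20], [0, 1, 0, 6], [0, 0, 1, 1]].

Note the characteristic polynomial does not split into linear factors over ℚ, so A has no Jordan form over ℚ; the rational canonical form exists over any field.

R = [[0, 0, 0, 16], [1, 0, 0, 20], [0, 1, 0, 6], [0, 0, 1, 1]]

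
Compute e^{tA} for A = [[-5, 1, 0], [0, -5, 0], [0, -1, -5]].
A has Jordan form J = [[-5, 1, 0], [0, -5, 0], [0, 0, -5]] with A = PJP^{-1}, so e^{tA} = P e^{tJ} P^{-1}.

For a Jordan block J_k(λ), e^{tJ_k(λ)} = e^{λt} · (I + tN + t^2 N^2/2! + ... + t^{k-1} N^{k-1}/(k-1)!) where N is the nilpotent superdiagonal part.

Assembling the blocks and conjugating back gives the entries of e^{tA} as shown above.

e^{tA} = [[e^{-5*t}, t*e^{-5*t}, 0], [0, e^{-5*t}, 0], [0, -t*e^{-5*t}, e^{-5*t}]]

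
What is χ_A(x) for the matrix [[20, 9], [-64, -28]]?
xI - A = [[x - 20, -9], [64, x + 28]].

Expanding det(xI - A) along the first row:
det(xI - A) = + (x - 20)·det([[x + 28]]) - (-9)·det([[64]]).

Evaluating gives χ_A(x) = x^2 + 8x + 16 = (x + 4)^2.

χ_A(x) = (x + 4)^2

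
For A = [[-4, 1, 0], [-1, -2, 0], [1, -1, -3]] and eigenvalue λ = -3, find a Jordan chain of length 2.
v_1 = [[0, 1, 1]]^T, v_2 = [[1, 1, -1]]^T

We seek v_1 ∈ ker((A + 3I)^2) \ ker(A + 3I), then set v_{i+1} = (A + 3I) v_i.

One such chain is v_1 = [[0, 1, 1]]^T, v_2 = [[1, 1, -1]]^T. Check: (A + 3I) v_2 = [[0, 0, 0]]^T = 0.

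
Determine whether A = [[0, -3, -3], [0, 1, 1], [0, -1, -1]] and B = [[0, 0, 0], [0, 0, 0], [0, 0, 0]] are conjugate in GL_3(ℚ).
Both have characteristic polynomial x^3, but the minimal polynomial of A is x^2 while the minimal polynomial of B is x. The minimal polynomial is a similarity invariant, so A and B are not similar.

No.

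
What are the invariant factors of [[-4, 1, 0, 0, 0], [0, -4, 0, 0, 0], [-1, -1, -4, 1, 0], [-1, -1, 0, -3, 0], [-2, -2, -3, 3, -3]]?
(x + 3)(x + 4), (x + 3)(x + 4)^2

The Jordan structure of A has elementary divisors (x + 4)^2, (x + 4), (x + 3), (x + 3). Arranging the block sizes at each eigenvalue in decreasing order and taking row products gives the invariant factors.

Invariant factors (smallest first, each dividing the next): (x + 3)(x + 4), (x + 3)(x + 4)^2.

Check: the last factor (x + 3)(x + 4)^2 is the minimal polynomial, and the product (x + 3)^2(x + 4)^3 is the characteristic polynomial.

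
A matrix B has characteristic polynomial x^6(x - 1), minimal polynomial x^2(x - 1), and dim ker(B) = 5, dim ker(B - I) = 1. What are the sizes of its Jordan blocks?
λ = 0: algebraic multiplicity 6 (exponent in χ_B), largest block size 2 (exponent in m_B), 5 blocks (geometric multiplicity). These force block sizes [2, 1, 1, 1, 1].
λ = 1: algebraic multiplicity 1 (exponent in χ_B), largest block size 1 (exponent in m_B), 1 block (geometric multiplicity). This forces block sizes [1].

Jordan blocks: (0, 2), (0, 1), (0, 1), (0, 1), (0, 1), (1, 1)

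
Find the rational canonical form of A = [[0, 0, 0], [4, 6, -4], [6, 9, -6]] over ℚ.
The invariant factors of A (the non-unit diagonal entries of the Smith normal form of xI - A over ℚ[x]) are x, x^2, each dividing the next. The characteristic polynomial is their product, x^3.

The rational canonical form is the block-diagonal matrix of companion matrices C(f_i):
R = [[0, 0, 0], [0, 0, 0], [0, 1, 0]].

R = [[0, 0, 0], [0, 0, 0], [0, 1, 0]]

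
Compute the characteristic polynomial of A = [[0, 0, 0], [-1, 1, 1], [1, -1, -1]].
xI - A = [[x, 0, 0], [1, x - 1, -1], [-1, 1, x + 1]].

Expanding det(xI - A) along the first row:
det(xI - A) = + (x)·det([[x - 1, -1], [1, x + 1]]) - (0)·det([[1, -1], [-1, x + 1]]) + (0)·det([[1, x - 1], [-1, 1]]).

Evaluating gives χ_A(x) = x^3.

χ_A(x) = x^3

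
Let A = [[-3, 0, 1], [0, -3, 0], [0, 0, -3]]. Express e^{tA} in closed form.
e^{tA} = [[e^{-3*t}, 0, t*e^{-3*t}], [0, e^{-3*t}, 0], [0, 0, e^{-3*t}]]

A has Jordan form J = [[-3, 1, 0], [0, -3, 0], [0, 0, -3]] with A = PJP^{-1}, so e^{tA} = P e^{tJ} P^{-1}.

For a Jordan block J_k(λ), e^{tJ_k(λ)} = e^{λt} · (I + tN + t^2 N^2/2! + ... + t^{k-1} N^{k-1}/(k-1)!) where N is the nilpotent superdiagonal part.

Assembling the blocks and conjugating back gives the entries of e^{tA} as shown above.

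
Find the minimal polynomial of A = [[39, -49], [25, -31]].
The characteristic polynomial factors as (x - 4)^2. The minimal polynomial is ∏(x - λ)^{k_λ} where k_λ is the size of the largest Jordan block at λ.

For λ = 4: rank(A - 4I) = 1, and the largest Jordan block has size 2 (the smallest k with rank((A - 4I)^k) = rank((A - 4I)^(k+1))).

So m_A(x) = (x - 4)^2.

m_A(x) = (x - 4)^2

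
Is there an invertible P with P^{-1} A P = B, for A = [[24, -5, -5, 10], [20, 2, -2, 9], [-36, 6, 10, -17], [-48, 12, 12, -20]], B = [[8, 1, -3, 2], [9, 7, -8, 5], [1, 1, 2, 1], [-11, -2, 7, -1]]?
Yes.

Two matrices over a field are similar if and only if they have the same invariant factors.

Both A and B have characteristic polynomial (x - 4)^4 and minimal polynomial (x - 4)^2. Computing further, both have invariant factors (x - 4)^2, (x - 4)^2. Hence A and B are similar.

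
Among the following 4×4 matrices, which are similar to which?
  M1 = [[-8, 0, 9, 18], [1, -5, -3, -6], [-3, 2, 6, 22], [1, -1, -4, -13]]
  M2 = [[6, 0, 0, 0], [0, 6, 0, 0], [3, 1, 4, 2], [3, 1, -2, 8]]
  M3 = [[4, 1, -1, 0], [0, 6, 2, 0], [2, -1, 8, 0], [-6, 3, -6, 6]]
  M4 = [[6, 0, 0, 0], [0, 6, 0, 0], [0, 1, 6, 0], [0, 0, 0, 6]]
Characteristic polynomials: χ_{M1} = (x + 5)^4, χ_{M2} = (x - 6)^4, χ_{M3} = (x - 6)^4, χ_{M4} = (x - 6)^4.

{M1}: invariant factors (x + 5)^2, (x + 5)^2.

{M2, M4}: invariant factors x - 6, x - 6, (x - 6)^2.

{M3}: invariant factors x - 6, (x - 6)^3.

Matrices are similar if and only if their invariant-factor lists agree; the partition into similarity classes is {M1}, {M2, M4}, {M3}.

3 classes: {M1}, {M2, M4}, {M3}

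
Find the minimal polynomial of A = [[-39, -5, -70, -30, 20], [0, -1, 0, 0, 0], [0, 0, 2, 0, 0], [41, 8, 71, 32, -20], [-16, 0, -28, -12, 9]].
The characteristic polynomial factors as (x - 2)^2(x - 1)(x + 1)^2. The minimal polynomial is ∏(x - λ)^{k_λ} where k_λ is the size of the largest Jordan block at λ.

For λ = -1: rank(A + I) = 4, and the largest Jordan block has size 2 (the smallest k with rank((A + I)^k) = rank((A + I)^(k+1))).
For λ = 1: rank(A - I) = 4, and the largest Jordan block has size 1 (the smallest k with rank((A - I)^k) = rank((A - I)^(k+1))).
For λ = 2: rank(A - 2I) = 4, and the largest Jordan block has size 2 (the smallest k with rank((A - 2I)^k) = rank((A - 2I)^(k+1))).

So m_A(x) = (x - 2)^2(x - 1)(x + 1)^2.

m_A(x) = (x - 2)^2(x - 1)(x + 1)^2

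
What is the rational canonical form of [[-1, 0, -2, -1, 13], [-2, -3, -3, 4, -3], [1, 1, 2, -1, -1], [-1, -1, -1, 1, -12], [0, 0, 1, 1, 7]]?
The invariant factors of A (the non-unit diagonal entries of the Smith normal form of xI - A over ℚ[x]) are x + 1, (x - 4)(x + 1)(x^2 - 4x + 5), each dividing the next. The characteristic polynomial is their product, (x - 4)(x + 1)^2(x^2 - 4x + 5).

The rational canonical form is the block-diagonal matrix of companion matrices C(f_i):
R = [[-1, 0, 0, 0, 0], [0, 0, 0, 0, 20], [0, 1, 0, 0, -1], [0, 0, 1, 0, -13], [0, 0, 0, 1, 7]].

Note the characteristic polynomial does not split into linear factors over ℚ, so A has no Jordan form over ℚ; the rational canonical form exists over any field.

R = [[-1, 0, 0, 0, 0], [0, 0, 0, 0, 20], [0, 1, 0, 0, -1], [0, 0, 1, 0, -13], [0, 0, 0, 1, 7]]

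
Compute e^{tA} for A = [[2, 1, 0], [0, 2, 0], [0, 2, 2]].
e^{tA} = [[e^{2*t}, t*e^{2*t}, 0], [0, e^{2*t}, 0], [0, 2*t*e^{2*t}, e^{2*t}]]

A has Jordan form J = [[2, 1, 0], [0, 2, 0], [0, 0, 2]] with A = PJP^{-1}, so e^{tA} = P e^{tJ} P^{-1}.

For a Jordan block J_k(λ), e^{tJ_k(λ)} = e^{λt} · (I + tN + t^2 N^2/2! + ... + t^{k-1} N^{k-1}/(k-1)!) where N is the nilpotent superdiagonal part.

Assembling the blocks and conjugating back gives the entries of e^{tA} as shown above.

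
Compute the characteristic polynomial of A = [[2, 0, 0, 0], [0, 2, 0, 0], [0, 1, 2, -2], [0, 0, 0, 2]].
χ_A(x) = (x - 2)^4

xI - A = [[x - 2, 0, 0, 0], [0, x - 2, 0, 0], [0, -1, x - 2, 2], [0, 0, 0, x - 2]].

Expanding det(xI - A) along the first row:
det(xI - A) = + (x - 2)·det([[x - 2, 0, 0], [-1, x - 2, 2], [0, 0, x - 2]]) - (0)·det([[0, 0, 0], [0, x - 2, 2], [0, 0, x - 2]]) + (0)·det([[0, x - 2, 0], [0, -1, 2], [0, 0, x - 2]]) - (0)·det([[0, x - 2, 0], [0, -1, x - 2], [0, 0, 0]]).

Evaluating gives χ_A(x) = x^4 - 8x^3 + 24x^2 - 32x + 16 = (x - 2)^4.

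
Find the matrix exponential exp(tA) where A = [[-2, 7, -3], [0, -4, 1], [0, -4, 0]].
A has Jordan form J = [[-2, 1, 0], [0, -2, 1], [0, 0, -2]] with A = PJP^{-1}, so e^{tA} = P e^{tJ} P^{-1}.

For a Jordan block J_k(λ), e^{tJ_k(λ)} = e^{λt} · (I + tN + t^2 N^2/2! + ... + t^{k-1} N^{k-1}/(k-1)!) where N is the nilpotent superdiagonal part.

Assembling the blocks and conjugating back gives the entries of e^{tA} as shown above.

e^{tA} = [[e^{-2*t}, t*(7 - t)*e^{-2*t}, t*(t - 6)*e^{-2*t}/2], [0, (1 - 2*t)*e^{-2*t}, t*e^{-2*t}], [0, -4*t*e^{-2*t}, (2*t + 1)*e^{-2*t}]]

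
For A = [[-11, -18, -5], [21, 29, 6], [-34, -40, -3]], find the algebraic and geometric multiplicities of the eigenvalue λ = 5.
The characteristic polynomial is (x - 5)^3, so the factor x - 5 appears with exponent 3: the algebraic multiplicity is 3.

rank(A - 5I) = 2, so the eigenspace has dimension 3 - 2 = 1: the geometric multiplicity is 1.

Since 1 < 3, A is not diagonalizable.

algebraic multiplicity 3, geometric multiplicity 1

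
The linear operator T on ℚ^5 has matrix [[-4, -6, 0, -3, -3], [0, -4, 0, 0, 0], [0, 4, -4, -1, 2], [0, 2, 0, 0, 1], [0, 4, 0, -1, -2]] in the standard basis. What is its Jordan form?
J = [[-4, 0, 0, 0, 0], [0, -4, 0, 0, 0], [0, 0, -4, 0, 0], [0, 0, 0, -1, 1], [0, 0, 0, 0, -1]]

The characteristic polynomial is det(xI - A) = (x + 1)^2(x + 4)^3, so the eigenvalues are -4 (algebraic multiplicity 3), -1 (algebraic multiplicity 2).

For λ = -4: rank(A + 4I) = 2. The eigenspace has dimension 5 - 2 = 3, so there are 3 Jordan blocks; the rank sequence gives block sizes [1, 1, 1].

For λ = -1: rank(A + I) = 4, rank((A + I)^2) = 3. The eigenspace has dimension 5 - 4 = 1, so there is 1 Jordan block; the rank sequence gives block sizes [2].

Assembling the blocks gives the Jordan form J above.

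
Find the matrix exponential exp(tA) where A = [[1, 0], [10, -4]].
A has Jordan form J = [[-4, 0], [0, 1]] with A = PJP^{-1}, so e^{tA} = P e^{tJ} P^{-1}.

For a Jordan block J_k(λ), e^{tJ_k(λ)} = e^{λt} · (I + tN + t^2 N^2/2! + ... + t^{k-1} N^{k-1}/(k-1)!) where N is the nilpotent superdiagonal part.

Assembling the blocks and conjugating back gives the entries of e^{tA} as shown above.

e^{tA} = [[e^{t}, 0], [2*e^{t} - 2*e^{-4*t}, e^{-4*t}]]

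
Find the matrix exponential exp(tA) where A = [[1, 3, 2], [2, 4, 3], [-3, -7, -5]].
A has Jordan form J = [[0, 1, 0], [0, 0, 1], [0, 0, 0]] with A = PJP^{-1}, so e^{tA} = P e^{tJ} P^{-1}.

For a Jordan block J_k(λ), e^{tJ_k(λ)} = e^{λt} · (I + tN + t^2 N^2/2! + ... + t^{k-1} N^{k-1}/(k-1)!) where N is the nilpotent superdiagonal part.

Assembling the blocks and conjugating back gives the entries of e^{tA} as shown above.

e^{tA} = [[t^2/2 + t + 1, t*(t + 6)/2, t*(t + 4)/2], [t*(t + 4)/2, t^2/2 + 4*t + 1, t*(t + 6)/2], [t*(-t - 3), t*(-t - 7), -t^2 - 5*t + 1]]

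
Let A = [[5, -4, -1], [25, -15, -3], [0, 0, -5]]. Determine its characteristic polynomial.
χ_A(x) = (x + 5)^3

xI - A = [[x - 5, 4, 1], [-25, x + 15, 3], [0, 0, x + 5]].

Expanding det(xI - A) along the first row:
det(xI - A) = + (x - 5)·det([[x + 15, 3], [0, x + 5]]) - (4)·det([[-25, 3], [0, x + 5]]) + (1)·det([[-25, x + 15], [0, 0]]).

Evaluating gives χ_A(x) = x^3 + 15x^2 + 75x + 125 = (x + 5)^3.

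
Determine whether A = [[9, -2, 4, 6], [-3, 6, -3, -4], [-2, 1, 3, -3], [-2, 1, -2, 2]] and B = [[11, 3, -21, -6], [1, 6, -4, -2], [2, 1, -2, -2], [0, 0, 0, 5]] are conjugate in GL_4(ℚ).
Two matrices over a field are similar if and only if they have the same invariant factors.

Both A and B have characteristic polynomial (x - 5)^4 and minimal polynomial (x - 5)^3. Computing further, both have invariant factors x - 5, (x - 5)^3. Hence A and B are similar.

Yes.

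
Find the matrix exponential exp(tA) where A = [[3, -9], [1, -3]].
A has Jordan form J = [[0, 1], [0, 0]] with A = PJP^{-1}, so e^{tA} = P e^{tJ} P^{-1}.

For a Jordan block J_k(λ), e^{tJ_k(λ)} = e^{λt} · (I + tN + t^2 N^2/2! + ... + t^{k-1} N^{k-1}/(k-1)!) where N is the nilpotent superdiagonal part.

Assembling the blocks and conjugating back gives the entries of e^{tA} as shown above.

e^{tA} = [[3*t + 1, -9*t], [t, 1 - 3*t]]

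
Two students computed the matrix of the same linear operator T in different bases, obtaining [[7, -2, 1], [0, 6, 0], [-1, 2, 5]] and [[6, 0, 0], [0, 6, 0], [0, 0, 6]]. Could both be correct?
Both have characteristic polynomial (x - 6)^3, but the minimal polynomial of A is (x - 6)^2 while the minimal polynomial of B is x - 6. The minimal polynomial is a similarity invariant, so A and B are not similar.

No.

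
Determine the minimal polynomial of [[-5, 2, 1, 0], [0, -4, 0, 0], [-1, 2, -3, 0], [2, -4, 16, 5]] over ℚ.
The characteristic polynomial factors as (x - 5)(x + 4)^3. The minimal polynomial is ∏(x - λ)^{k_λ} where k_λ is the size of the largest Jordan block at λ.

For λ = -4: rank(A + 4I) = 2, and the largest Jordan block has size 2 (the smallest k with rank((A + 4I)^k) = rank((A + 4I)^(k+1))).
For λ = 5: rank(A - 5I) = 3, and the largest Jordan block has size 1 (the smallest k with rank((A - 5I)^k) = rank((A - 5I)^(k+1))).

So m_A(x) = (x - 5)(x + 4)^2.

m_A(x) = (x - 5)(x + 4)^2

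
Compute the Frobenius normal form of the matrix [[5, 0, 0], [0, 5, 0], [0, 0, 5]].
The invariant factors of A (the non-unit diagonal entries of the Smith normal form of xI - A over ℚ[x]) are x - 5, x - 5, x - 5, each dividing the next. The characteristic polynomial is their product, (x - 5)^3.

The rational canonical form is the block-diagonal matrix of companion matrices C(f_i):
R = [[5, 0, 0], [0, 5, 0], [0, 0, 5]].

R = [[5, 0, 0], [0, 5, 0], [0, 0, 5]]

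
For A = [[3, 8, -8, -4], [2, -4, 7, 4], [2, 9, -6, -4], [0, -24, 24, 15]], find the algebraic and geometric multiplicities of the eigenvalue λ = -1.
The characteristic polynomial is (x - 3)^3(x + 1), so the factor x + 1 appears with exponent 1: the algebraic multiplicity is 1.

rank(A + I) = 3, so the eigenspace has dimension 4 - 3 = 1: the geometric multiplicity is 1.

algebraic multiplicity 1, geometric multiplicity 1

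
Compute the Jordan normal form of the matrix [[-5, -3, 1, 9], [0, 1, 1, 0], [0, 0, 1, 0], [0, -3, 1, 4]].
J = [[-5, 0, 0, 0], [0, 1, 1, 0], [0, 0, 1, 0], [0, 0, 0, 4]]

The characteristic polynomial is det(xI - A) = (x - 4)(x - 1)^2(x + 5), so the eigenvalues are -5 (algebraic multiplicity 1), 1 (algebraic multiplicity 2), 4 (algebraic multiplicity 1).

For λ = -5: algebraic multiplicity 1 gives one 1×1 block.

For λ = 1: rank(A - I) = 3, rank((A - I)^2) = 2. The eigenspace has dimension 4 - 3 = 1, so there is 1 Jordan block; the rank sequence gives block sizes [2].

For λ = 4: algebraic multiplicity 1 gives one 1×1 block.

Assembling the blocks gives the Jordan form J above.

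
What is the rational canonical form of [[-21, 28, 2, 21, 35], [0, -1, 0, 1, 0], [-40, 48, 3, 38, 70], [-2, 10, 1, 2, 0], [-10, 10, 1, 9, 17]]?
The invariant factors of A (the non-unit diagonal entries of the Smith normal form of xI - A over ℚ[x]) are (x - 3)(x + 3), x(x - 3)(x + 3), each dividing the next. The characteristic polynomial is their product, x(x - 3)^2(x + 3)^2.

The rational canonical form is the block-diagonal matrix of companion matrices C(f_i):
R = [[0, 9, 0, 0, 0], [1, 0, 0, 0, 0], [0, 0, 0, 0, 0], [0, 0, 1, 0, 9], [0, 0, 0, 1, 0]].

R = [[0, 9, 0, 0, 0], [1, 0, 0, 0, 0], [0, 0, 0, 0, 0], [0, 0, 1, 0, 9], [0, 0, 0, 1, 0]]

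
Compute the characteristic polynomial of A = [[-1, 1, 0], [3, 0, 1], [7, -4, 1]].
χ_A(x) = x^3

xI - A = [[x + 1, -1, 0], [-3, x, -1], [-7, 4, x - 1]].

Expanding det(xI - A) along the first row:
det(xI - A) = + (x + 1)·det([[x, -1], [4, x - 1]]) - (-1)·det([[-3, -1], [-7, x - 1]]) + (0)·det([[-3, x], [-7, 4]]).

Evaluating gives χ_A(x) = x^3.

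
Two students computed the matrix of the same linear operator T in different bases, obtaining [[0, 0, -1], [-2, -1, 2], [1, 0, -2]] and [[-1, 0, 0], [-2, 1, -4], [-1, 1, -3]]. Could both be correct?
Two matrices over a field are similar if and only if they have the same invariant factors.

Both A and B have characteristic polynomial (x + 1)^3 and minimal polynomial (x + 1)^2. Computing further, both have invariant factors x + 1, (x + 1)^2. Hence A and B are similar.

Yes.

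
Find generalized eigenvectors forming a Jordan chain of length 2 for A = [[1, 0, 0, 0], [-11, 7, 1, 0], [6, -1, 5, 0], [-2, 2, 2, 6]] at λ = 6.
We seek v_1 ∈ ker((A - 6I)^2) \ ker(A - 6I), then set v_{i+1} = (A - 6I) v_i.

One such chain is v_1 = [[0, 0, 1, 0]]^T, v_2 = [[0, 1, -1, 2]]^T. Check: (A - 6I) v_2 = [[0, 0, 0, 0]]^T = 0.

v_1 = [[0, 0, 1, 0]]^T, v_2 = [[0, 1, -1, 2]]^T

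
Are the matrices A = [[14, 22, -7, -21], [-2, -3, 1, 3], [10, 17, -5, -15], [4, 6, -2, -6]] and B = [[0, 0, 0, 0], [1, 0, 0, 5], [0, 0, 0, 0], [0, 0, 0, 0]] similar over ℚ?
No.

Both have characteristic polynomial x^4, but the minimal polynomial of A is x^3 while the minimal polynomial of B is x^2. The minimal polynomial is a similarity invariant, so A and B are not similar.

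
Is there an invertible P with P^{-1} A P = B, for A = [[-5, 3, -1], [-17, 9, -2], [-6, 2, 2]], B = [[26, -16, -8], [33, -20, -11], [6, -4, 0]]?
No.

Both have characteristic polynomial (x - 2)^3, but the minimal polynomial of A is (x - 2)^3 while the minimal polynomial of B is (x - 2)^2. The minimal polynomial is a similarity invariant, so A and B are not similar.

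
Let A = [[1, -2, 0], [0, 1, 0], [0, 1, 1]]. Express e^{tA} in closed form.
e^{tA} = [[e^{t}, -2*t*e^{t}, 0], [0, e^{t}, 0], [0, t*e^{t}, e^{t}]]

A has Jordan form J = [[1, 1, 0], [0, 1, 0], [0, 0, 1]] with A = PJP^{-1}, so e^{tA} = P e^{tJ} P^{-1}.

For a Jordan block J_k(λ), e^{tJ_k(λ)} = e^{λt} · (I + tN + t^2 N^2/2! + ... + t^{k-1} N^{k-1}/(k-1)!) where N is the nilpotent superdiagonal part.

Assembling the blocks and conjugating back gives the entries of e^{tA} as shown above.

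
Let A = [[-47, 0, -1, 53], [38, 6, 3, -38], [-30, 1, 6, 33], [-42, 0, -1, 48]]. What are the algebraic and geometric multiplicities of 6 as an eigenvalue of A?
The characteristic polynomial is (x - 6)^3(x + 5), so the factor x - 6 appears with exponent 3: the algebraic multiplicity is 3.

rank(A - 6I) = 3, so the eigenspace has dimension 4 - 3 = 1: the geometric multiplicity is 1.

Since 1 < 3, A is not diagonalizable.

algebraic multiplicity 3, geometric multiplicity 1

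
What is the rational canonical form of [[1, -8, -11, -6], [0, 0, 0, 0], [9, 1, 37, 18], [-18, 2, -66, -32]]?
R = [[4, 0, 0, 0], [0, 0, 0, 0], [0, 1, 0, 8], [0, 0, 1, 2]]

The invariant factors of A (the non-unit diagonal entries of the Smith normal form of xI - A over ℚ[x]) are x - 4, x(x - 4)(x + 2), each dividing the next. The characteristic polynomial is their product, x(x - 4)^2(x + 2).

The rational canonical form is the block-diagonal matrix of companion matrices C(f_i):
R = [[4, 0, 0, 0], [0, 0, 0, 0], [0, 1, 0, 8], [0, 0, 1, 2]].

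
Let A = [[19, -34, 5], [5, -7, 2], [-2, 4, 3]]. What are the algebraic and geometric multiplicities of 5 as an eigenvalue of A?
The characteristic polynomial is (x - 5)^3, so the factor x - 5 appears with exponent 3: the algebraic multiplicity is 3.

rank(A - 5I) = 2, so the eigenspace has dimension 3 - 2 = 1: the geometric multiplicity is 1.

Since 1 < 3, A is not diagonalizable.

algebraic multiplicity 3, geometric multiplicity 1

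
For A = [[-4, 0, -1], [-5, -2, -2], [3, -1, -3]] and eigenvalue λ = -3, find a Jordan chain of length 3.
We seek v_1 ∈ ker((A + 3I)^3) \ ker((A + 3I)^2), then set v_{i+1} = (A + 3I) v_i.

One such chain is v_1 = [[0, 1, 0]]^T, v_2 = [[0, 1, -1]]^T, v_3 = [[1, 3, -1]]^T. Check: (A + 3I) v_3 = [[0, 0, 0]]^T = 0.

v_1 = [[0, 1, 0]]^T, v_2 = [[0, 1, -1]]^T, v_3 = [[1, 3, -1]]^T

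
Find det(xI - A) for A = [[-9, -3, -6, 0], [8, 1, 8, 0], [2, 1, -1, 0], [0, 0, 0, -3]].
χ_A(x) = (x + 3)^4

xI - A = [[x + 9, 3, 6, 0], [-8, x - 1, -8, 0], [-2, -1, x + 1, 0], [0, 0, 0, x + 3]].

Expanding det(xI - A) along the first row:
det(xI - A) = + (x + 9)·det([[x - 1, -8, 0], [-1, x + 1, 0], [0, 0, x + 3]]) - (3)·det([[-8, -8, 0], [-2, x + 1, 0], [0, 0, x + 3]]) + (6)·det([[-8, x - 1, 0], [-2, -1, 0], [0, 0, x + 3]]) - (0)·det([[-8, x - 1, -8], [-2, -1, x + 1], [0, 0, 0]]).

Evaluating gives χ_A(x) = x^4 + 12x^3 + 54x^2 + 108x + 81 = (x + 3)^4.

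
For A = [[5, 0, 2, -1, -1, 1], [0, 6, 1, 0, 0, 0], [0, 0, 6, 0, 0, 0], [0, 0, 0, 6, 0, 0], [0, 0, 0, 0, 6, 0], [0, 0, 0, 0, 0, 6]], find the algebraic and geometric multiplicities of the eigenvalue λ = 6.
The characteristic polynomial is (x - 6)^5(x - 5), so the factor x - 6 appears with exponent 5: the algebraic multiplicity is 5.

rank(A - 6I) = 2, so the eigenspace has dimension 6 - 2 = 4: the geometric multiplicity is 4.

Since 4 < 5, A is not diagonalizable.

algebraic multiplicity 5, geometric multiplicity 4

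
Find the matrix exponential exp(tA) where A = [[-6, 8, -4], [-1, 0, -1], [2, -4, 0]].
e^{tA} = [[(1 - 4*t)*e^{-2*t}, 8*t*e^{-2*t}, -4*t*e^{-2*t}], [-t*e^{-2*t}, (2*t + 1)*e^{-2*t}, -t*e^{-2*t}], [2*t*e^{-2*t}, -4*t*e^{-2*t}, (2*t + 1)*e^{-2*t}]]

A has Jordan form J = [[-2, 1, 0], [0, -2, 0], [0, 0, -2]] with A = PJP^{-1}, so e^{tA} = P e^{tJ} P^{-1}.

For a Jordan block J_k(λ), e^{tJ_k(λ)} = e^{λt} · (I + tN + t^2 N^2/2! + ... + t^{k-1} N^{k-1}/(k-1)!) where N is the nilpotent superdiagonal part.

Assembling the blocks and conjugating back gives the entries of e^{tA} as shown above.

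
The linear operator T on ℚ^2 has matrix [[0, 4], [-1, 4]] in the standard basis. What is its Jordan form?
J = [[2, 1], [0, 2]]

The characteristic polynomial is det(xI - A) = (x - 2)^2, so the eigenvalues are 2 (algebraic multiplicity 2).

For λ = 2: rank(A - 2I) = 1, rank((A - 2I)^2) = 0. The eigenspace has dimension 2 - 1 = 1, so there is 1 Jordan block; the rank sequence gives block sizes [2].

Assembling the blocks gives the Jordan form J above.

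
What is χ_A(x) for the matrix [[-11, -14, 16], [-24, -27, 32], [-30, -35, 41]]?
χ_A(x) = (x - 1)^3

xI - A = [[x + 11, 14, -16], [24, x + 27, -32], [30, 35, x - 41]].

Expanding det(xI - A) along the first row:
det(xI - A) = + (x + 11)·det([[x + 27, -32], [35, x - 41]]) - (14)·det([[24, -32], [30, x - 41]]) + (-16)·det([[24, x + 27], [30, 35]]).

Evaluating gives χ_A(x) = x^3 - 3x^2 + 3x - 1 = (x - 1)^3.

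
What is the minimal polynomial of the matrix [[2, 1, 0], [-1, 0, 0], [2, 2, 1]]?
The characteristic polynomial factors as (x - 1)^3. The minimal polynomial is ∏(x - λ)^{k_λ} where k_λ is the size of the largest Jordan block at λ.

For λ = 1: rank(A - I) = 1, and the largest Jordan block has size 2 (the smallest k with rank((A - I)^k) = rank((A - I)^(k+1))).

So m_A(x) = (x - 1)^2.

m_A(x) = (x - 1)^2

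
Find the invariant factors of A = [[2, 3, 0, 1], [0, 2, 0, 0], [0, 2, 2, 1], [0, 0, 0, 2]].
The Jordan structure of A has elementary divisors (x - 2)^2, (x - 2)^2. Arranging the block sizes at each eigenvalue in decreasing order and taking row products gives the invariant factors.

Invariant factors (smallest first, each dividing the next): (x - 2)^2, (x - 2)^2.

Check: the last factor (x - 2)^2 is the minimal polynomial, and the product (x - 2)^4 is the characteristic polynomial.

(x - 2)^2, (x - 2)^2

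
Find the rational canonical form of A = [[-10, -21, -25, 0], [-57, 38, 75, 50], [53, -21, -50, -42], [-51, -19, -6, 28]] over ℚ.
R = [[0, 2, 0, 0], [1, 3, 0, 0], [0, 0, 0, 2], [0, 0, 1, 3]]

The invariant factors of A (the non-unit diagonal entries of the Smith normal form of xI - A over ℚ[x]) are x^2 - 3x - 2, x^2 - 3x - 2, each dividing the next. The characteristic polynomial is their product, (x^2 - 3x - 2)^2.

The rational canonical form is the block-diagonal matrix of companion matrices C(f_i):
R = [[0, 2, 0, 0], [1, 3, 0, 0], [0, 0, 0, 2], [0, 0, 1, 3]].

Note the characteristic polynomial does not split into linear factors over ℚ, so A has no Jordan form over ℚ; the rational canonical form exists over any field.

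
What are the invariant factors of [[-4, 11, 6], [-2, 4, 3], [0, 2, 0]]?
The Jordan structure of A has elementary divisors x^3. Arranging the block sizes at each eigenvalue in decreasing order and taking row products gives the invariant factors.

Invariant factors (smallest first, each dividing the next): x^3.

Check: the last factor x^3 is the minimal polynomial, and the product x^3 is the characteristic polynomial.

x^3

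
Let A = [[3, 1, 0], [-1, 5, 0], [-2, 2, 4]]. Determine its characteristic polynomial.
xI - A = [[x - 3, -1, 0], [1, x - 5, 0], [2, -2, x - 4]].

Expanding det(xI - A) along the first row:
det(xI - A) = + (x - 3)·det([[x - 5, 0], [-2, x - 4]]) - (-1)·det([[1, 0], [2, x - 4]]) + (0)·det([[1, x - 5], [2, -2]]).

Evaluating gives χ_A(x) = x^3 - 12x^2 + 48x - 64 = (x - 4)^3.

χ_A(x) = (x - 4)^3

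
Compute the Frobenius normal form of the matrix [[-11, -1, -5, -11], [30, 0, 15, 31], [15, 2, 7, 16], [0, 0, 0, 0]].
The invariant factors of A (the non-unit diagonal entries of the Smith normal form of xI - A over ℚ[x]) are x(x + 3)(x^2 + x - 5), each dividing the next. The characteristic polynomial is their product, x(x + 3)(x^2 + x - 5).

The rational canonical form is the block-diagonal matrix of companion matrices C(f_i):
R = [[0, 0, 0, 0], [1, 0, 0, 15], [0, 1, 0, 2], [0, 0, 1, -4]].

Note the characteristic polynomial does not split into linear factors over ℚ, so A has no Jordan form over ℚ; the rational canonical form exists over any field.

R = [[0, 0, 0, 0], [1, 0, 0, 15], [0, 1, 0, 2], [0, 0, 1, -4]]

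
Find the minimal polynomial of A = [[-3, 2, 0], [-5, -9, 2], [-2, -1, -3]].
m_A(x) = (x + 5)^3

The characteristic polynomial factors as (x + 5)^3. The minimal polynomial is ∏(x - λ)^{k_λ} where k_λ is the size of the largest Jordan block at λ.

For λ = -5: rank(A + 5I) = 2, and the largest Jordan block has size 3 (the smallest k with rank((A + 5I)^k) = rank((A + 5I)^(k+1))).

So m_A(x) = (x + 5)^3.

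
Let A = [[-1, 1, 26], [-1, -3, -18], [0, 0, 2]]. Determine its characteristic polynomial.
χ_A(x) = (x - 2)(x + 2)^2

xI - A = [[x + 1, -1, -26], [1, x + 3, 18], [0, 0, x - 2]].

Expanding det(xI - A) along the first row:
det(xI - A) = + (x + 1)·det([[x + 3, 18], [0, x - 2]]) - (-1)·det([[1, 18], [0, x - 2]]) + (-26)·det([[1, x + 3], [0, 0]]).

Evaluating gives χ_A(x) = x^3 + 2x^2 - 4x - 8 = (x - 2)(x + 2)^2.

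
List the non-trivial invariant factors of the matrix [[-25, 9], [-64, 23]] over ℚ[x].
The Jordan structure of A has elementary divisors (x + 1)^2. Arranging the block sizes at each eigenvalue in decreasing order and taking row products gives the invariant factors.

Invariant factors (smallest first, each dividing the next): (x + 1)^2.

Check: the last factor (x + 1)^2 is the minimal polynomial, and the product (x + 1)^2 is the characteristic polynomial.

(x + 1)^2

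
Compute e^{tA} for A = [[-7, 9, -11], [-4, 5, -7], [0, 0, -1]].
e^{tA} = [[(1 - 6*t)*e^{-t}, 9*t*e^{-t}, t*(3*t - 22)*e^{-t}/2], [-4*t*e^{-t}, (6*t + 1)*e^{-t}, t*(t - 7)*e^{-t}], [0, 0, e^{-t}]]

A has Jordan form J = [[-1, 1, 0], [0, -1, 1], [0, 0, -1]] with A = PJP^{-1}, so e^{tA} = P e^{tJ} P^{-1}.

For a Jordan block J_k(λ), e^{tJ_k(λ)} = e^{λt} · (I + tN + t^2 N^2/2! + ... + t^{k-1} N^{k-1}/(k-1)!) where N is the nilpotent superdiagonal part.

Assembling the blocks and conjugating back gives the entries of e^{tA} as shown above.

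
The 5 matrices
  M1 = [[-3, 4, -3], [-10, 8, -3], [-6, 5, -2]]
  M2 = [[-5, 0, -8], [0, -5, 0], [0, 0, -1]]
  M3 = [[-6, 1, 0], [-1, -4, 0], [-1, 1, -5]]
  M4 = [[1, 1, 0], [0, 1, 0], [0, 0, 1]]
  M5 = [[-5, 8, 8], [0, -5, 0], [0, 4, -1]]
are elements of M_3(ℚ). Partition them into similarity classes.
Characteristic polynomials: χ_{M1} = (x - 1)^3, χ_{M2} = (x + 1)(x + 5)^2, χ_{M3} = (x + 5)^3, χ_{M4} = (x - 1)^3, χ_{M5} = (x + 1)(x + 5)^2.

{M1}: invariant factors (x - 1)^3.

{M2, M5}: invariant factors x + 5, (x + 1)(x + 5).

{M3}: invariant factors x + 5, (x + 5)^2.

{M4}: invariant factors x - 1, (x - 1)^2.

Matrices are similar if and only if their invariant-factor lists agree; the partition into similarity classes is {M1}, {M2, M5}, {M3}, {M4}.

4 classes: {M1}, {M2, M5}, {M3}, {M4}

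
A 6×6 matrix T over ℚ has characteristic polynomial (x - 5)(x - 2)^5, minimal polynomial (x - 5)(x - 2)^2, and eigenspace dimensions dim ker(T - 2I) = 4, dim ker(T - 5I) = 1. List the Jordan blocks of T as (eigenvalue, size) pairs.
λ = 2: algebraic multiplicity 5 (exponent in χ_T), largest block size 2 (exponent in m_T), 4 blocks (geometric multiplicity). These force block sizes [2, 1, 1, 1].
λ = 5: algebraic multiplicity 1 (exponent in χ_T), largest block size 1 (exponent in m_T), 1 block (geometric multiplicity). This forces block sizes [1].

Jordan blocks: (2, 2), (2, 1), (2, 1), (2, 1), (5, 1)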